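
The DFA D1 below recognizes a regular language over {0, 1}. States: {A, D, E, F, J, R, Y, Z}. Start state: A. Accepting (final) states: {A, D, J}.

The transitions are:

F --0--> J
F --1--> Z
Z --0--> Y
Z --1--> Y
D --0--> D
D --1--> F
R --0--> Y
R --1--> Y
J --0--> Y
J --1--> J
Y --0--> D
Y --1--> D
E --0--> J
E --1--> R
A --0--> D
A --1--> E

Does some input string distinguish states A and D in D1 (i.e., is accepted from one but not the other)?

No

All states are reachable from the start state.
Initial partition by acceptance: {A,D,J} | {E,F,R,Y,Z}.
Split {A,D,J} by δ(·,0) → {A,D} and {J}.
On input 0, block {E,F,R,Y,Z} splits into {R,Z} and {E,F} and {Y}.
No further refinement is possible. Final partition (5 blocks): {A,D} | {R,Z} | {J} | {E,F} | {Y}.
A and D lie in the same block of the stable partition, so they are equivalent — no string distinguishes them.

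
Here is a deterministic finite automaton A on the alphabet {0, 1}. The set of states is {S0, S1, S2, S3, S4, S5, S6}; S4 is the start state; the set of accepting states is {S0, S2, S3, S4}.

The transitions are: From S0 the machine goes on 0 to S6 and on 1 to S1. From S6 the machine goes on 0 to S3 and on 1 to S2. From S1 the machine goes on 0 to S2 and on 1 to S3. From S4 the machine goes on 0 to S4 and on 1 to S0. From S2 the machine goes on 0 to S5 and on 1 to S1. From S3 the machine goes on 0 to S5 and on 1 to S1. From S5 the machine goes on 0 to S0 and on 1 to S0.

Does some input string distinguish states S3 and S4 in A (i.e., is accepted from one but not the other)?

Every state is reachable, so we keep all 7.
Initial partition by acceptance: {S0,S2,S3,S4} | {S1,S5,S6}.
Split {S0,S2,S3,S4} by δ(·,0) → {S0,S2,S3} and {S4}.
No further refinement is possible. Final partition (3 blocks): {S0,S2,S3} | {S1,S5,S6} | {S4}.
S3 and S4 end up in different blocks, so they are distinguishable. For instance, the string '0' is accepted from only S4.

Yes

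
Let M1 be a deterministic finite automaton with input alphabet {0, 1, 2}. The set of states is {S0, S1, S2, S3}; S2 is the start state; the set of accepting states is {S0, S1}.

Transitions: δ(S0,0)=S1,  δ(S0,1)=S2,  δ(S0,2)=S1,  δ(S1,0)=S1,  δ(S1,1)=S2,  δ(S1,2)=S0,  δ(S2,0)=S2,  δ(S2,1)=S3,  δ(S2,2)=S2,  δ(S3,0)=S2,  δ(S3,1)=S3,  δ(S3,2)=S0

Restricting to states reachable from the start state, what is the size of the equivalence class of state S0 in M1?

2

Every state is reachable, so we keep all 4.
P0 = {S0,S1} | {S2,S3}.
On input 2, block {S2,S3} splits into {S2} and {S3}.
Stable partition: {S0,S1} | {S2} | {S3} — 3 equivalence classes.
State S0 belongs to the block {S0,S1}, which has 2 states.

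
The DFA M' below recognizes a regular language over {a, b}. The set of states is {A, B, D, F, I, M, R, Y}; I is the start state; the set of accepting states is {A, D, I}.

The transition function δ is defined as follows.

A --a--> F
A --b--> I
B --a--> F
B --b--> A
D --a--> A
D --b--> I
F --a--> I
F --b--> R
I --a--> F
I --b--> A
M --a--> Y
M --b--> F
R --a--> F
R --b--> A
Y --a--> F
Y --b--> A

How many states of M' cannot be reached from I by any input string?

4

Starting at I and following transitions, the reachable set is {A, F, I, R}. That leaves B, D, M, Y unreachable — 4 in total.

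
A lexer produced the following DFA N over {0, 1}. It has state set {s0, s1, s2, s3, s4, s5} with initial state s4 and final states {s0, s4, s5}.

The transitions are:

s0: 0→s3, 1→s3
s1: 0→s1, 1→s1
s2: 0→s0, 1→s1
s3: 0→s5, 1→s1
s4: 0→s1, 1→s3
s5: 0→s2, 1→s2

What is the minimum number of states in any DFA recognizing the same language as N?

All states are reachable from the start state.
Initial partition by acceptance: {s0,s4,s5} | {s1,s2,s3}.
Split {s1,s2,s3} by δ(·,0) → {s2,s3} and {s1}.
Refine {s0,s4,s5} on symbol 0: members go to different blocks, giving {s0,s5} and {s4}.
The partition is now stable with 4 blocks: {s0,s5} | {s2,s3} | {s1} | {s4}.

4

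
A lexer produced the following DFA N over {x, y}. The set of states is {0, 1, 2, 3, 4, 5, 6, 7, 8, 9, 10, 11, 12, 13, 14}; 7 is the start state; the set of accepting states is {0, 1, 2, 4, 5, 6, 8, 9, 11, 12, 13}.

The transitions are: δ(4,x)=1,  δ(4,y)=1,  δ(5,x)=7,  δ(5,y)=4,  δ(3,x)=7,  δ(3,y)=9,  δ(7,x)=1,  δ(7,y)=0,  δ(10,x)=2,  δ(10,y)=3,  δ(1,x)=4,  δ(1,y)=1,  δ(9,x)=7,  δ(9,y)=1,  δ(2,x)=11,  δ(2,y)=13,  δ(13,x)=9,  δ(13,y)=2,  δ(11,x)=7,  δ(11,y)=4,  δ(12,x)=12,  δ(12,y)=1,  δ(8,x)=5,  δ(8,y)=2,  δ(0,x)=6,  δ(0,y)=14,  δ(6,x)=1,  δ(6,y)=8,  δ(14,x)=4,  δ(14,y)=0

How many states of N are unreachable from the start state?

Starting at 7 and following transitions, the reachable set is {0, 1, 2, 4, 5, 6, 7, 8, 9, 11, 13, 14}. That leaves 3, 10, 12 unreachable — 3 in total.

3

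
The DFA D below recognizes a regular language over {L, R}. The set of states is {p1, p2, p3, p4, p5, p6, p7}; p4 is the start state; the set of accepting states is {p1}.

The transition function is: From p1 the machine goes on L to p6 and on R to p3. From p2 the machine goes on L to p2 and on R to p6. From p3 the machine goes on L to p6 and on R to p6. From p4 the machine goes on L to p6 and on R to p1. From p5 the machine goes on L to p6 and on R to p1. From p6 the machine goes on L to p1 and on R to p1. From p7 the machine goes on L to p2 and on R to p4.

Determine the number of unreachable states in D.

3

No path from p4 leads to p2, p5, p7; the other 4 states are all reachable.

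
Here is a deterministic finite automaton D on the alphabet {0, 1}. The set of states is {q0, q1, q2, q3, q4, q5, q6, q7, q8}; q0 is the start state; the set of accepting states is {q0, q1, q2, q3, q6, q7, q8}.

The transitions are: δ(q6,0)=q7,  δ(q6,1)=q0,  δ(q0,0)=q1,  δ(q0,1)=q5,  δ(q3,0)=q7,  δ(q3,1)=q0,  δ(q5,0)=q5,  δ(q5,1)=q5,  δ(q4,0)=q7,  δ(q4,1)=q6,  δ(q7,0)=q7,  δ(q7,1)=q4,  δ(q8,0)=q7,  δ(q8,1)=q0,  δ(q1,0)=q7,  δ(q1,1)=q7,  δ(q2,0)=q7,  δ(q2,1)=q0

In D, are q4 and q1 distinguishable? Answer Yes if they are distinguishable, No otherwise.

First remove the unreachable states {q2,q3,q8}; 6 states remain.
Start with accepting vs non-accepting: {q0,q1,q6,q7} | {q4,q5}.
Split {q0,q1,q6,q7} by δ(·,1) → {q0,q7} and {q1,q6}.
Refine {q0,q7} on symbol 0: members go to different blocks, giving {q0} and {q7}.
Split {q4,q5} by δ(·,0) → {q4} and {q5}.
Split {q1,q6} by δ(·,1) → {q1} and {q6}.
Stable partition: {q0} | {q4} | {q1} | {q7} | {q5} | {q6} — 6 equivalence classes.
q4 and q1 end up in different blocks, so they are distinguishable. For instance, the string 'ε' is accepted from only q1.

Yes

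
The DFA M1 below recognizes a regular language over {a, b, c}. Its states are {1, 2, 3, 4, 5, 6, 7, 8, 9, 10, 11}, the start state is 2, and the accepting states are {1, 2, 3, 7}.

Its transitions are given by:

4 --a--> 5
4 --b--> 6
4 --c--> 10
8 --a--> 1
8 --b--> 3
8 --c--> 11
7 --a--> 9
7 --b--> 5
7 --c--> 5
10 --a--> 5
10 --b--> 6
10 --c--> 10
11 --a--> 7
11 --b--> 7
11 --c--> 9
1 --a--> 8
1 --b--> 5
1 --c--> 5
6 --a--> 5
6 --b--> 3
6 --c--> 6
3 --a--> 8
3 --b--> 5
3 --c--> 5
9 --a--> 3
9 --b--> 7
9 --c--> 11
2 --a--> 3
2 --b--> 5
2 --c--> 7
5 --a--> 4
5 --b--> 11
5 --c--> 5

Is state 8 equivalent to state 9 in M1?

Yes

All states are reachable from the start state.
Start with accepting vs non-accepting: {1,2,3,7} | {4,5,6,8,9,10,11}.
On input a, block {1,2,3,7} splits into {1,3,7} and {2}.
Refine {4,5,6,8,9,10,11} on symbol a: members go to different blocks, giving {4,5,6,10} and {8,9,11}.
Split {4,5,6,10} by δ(·,b) → {4,10} and {5} and {6}.
No further refinement is possible. Final partition (6 blocks): {1,3,7} | {4,10} | {2} | {8,9,11} | {5} | {6}.
8 and 9 lie in the same block of the stable partition, so they are equivalent — no string distinguishes them.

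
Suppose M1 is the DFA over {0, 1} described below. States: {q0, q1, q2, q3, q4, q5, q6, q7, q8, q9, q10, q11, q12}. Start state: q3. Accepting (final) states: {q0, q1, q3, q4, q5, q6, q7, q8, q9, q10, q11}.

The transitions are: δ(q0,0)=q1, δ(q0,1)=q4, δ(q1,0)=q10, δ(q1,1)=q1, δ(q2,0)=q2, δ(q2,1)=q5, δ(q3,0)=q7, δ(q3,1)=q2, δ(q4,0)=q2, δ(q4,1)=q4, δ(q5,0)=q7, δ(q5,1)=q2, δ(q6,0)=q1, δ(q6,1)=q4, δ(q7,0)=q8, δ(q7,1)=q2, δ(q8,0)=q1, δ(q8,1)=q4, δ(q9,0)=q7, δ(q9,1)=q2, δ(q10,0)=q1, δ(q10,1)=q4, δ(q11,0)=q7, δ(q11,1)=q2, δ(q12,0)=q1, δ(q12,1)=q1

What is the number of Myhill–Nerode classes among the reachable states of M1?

Reachable states from the start: {q1,q2,q3,q4,q5,q7,q8,q10}. Unreachable: {q0,q6,q9,q11,q12} — drop them.
Initial partition by acceptance: {q1,q3,q4,q5,q7,q8,q10} | {q2}.
Refine {q1,q3,q4,q5,q7,q8,q10} on symbol 0: members go to different blocks, giving {q1,q3,q5,q7,q8,q10} and {q4}.
Refine {q1,q3,q5,q7,q8,q10} on symbol 1: members go to different blocks, giving {q3,q5,q7} and {q8,q10} and {q1}.
Refine {q3,q5,q7} on symbol 0: members go to different blocks, giving {q3,q5} and {q7}.
The partition is now stable with 6 blocks: {q3,q5} | {q2} | {q4} | {q8,q10} | {q1} | {q7}.

6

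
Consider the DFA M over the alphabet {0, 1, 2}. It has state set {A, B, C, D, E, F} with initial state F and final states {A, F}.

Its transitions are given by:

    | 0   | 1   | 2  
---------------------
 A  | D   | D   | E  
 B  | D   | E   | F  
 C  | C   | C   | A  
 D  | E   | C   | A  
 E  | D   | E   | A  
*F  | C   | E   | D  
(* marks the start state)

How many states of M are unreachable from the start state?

BFS from F reaches {A, C, D, E, F}; the 1 state(s) B are never visited.

1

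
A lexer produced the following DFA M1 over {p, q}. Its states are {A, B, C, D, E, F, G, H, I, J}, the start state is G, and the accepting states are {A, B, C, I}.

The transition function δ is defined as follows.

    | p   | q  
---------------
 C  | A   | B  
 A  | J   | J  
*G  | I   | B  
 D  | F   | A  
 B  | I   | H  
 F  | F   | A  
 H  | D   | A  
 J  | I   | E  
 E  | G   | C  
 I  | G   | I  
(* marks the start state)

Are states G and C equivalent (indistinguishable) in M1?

No

All states are reachable from the start state.
P0 = {A,B,C,I} | {D,E,F,G,H,J}.
Refine {A,B,C,I} on symbol p: members go to different blocks, giving {A,I} and {B,C}.
Refine {A,I} on symbol q: members go to different blocks, giving {A} and {I}.
On input p, block {D,E,F,G,H,J} splits into {D,E,F,H} and {G,J}.
Refine {D,E,F,H} on symbol p: members go to different blocks, giving {D,F,H} and {E}.
On input p, block {B,C} splits into {B} and {C}.
Refine {G,J} on symbol q: members go to different blocks, giving {G} and {J}.
No further refinement is possible. Final partition (8 blocks): {A} | {D,F,H} | {B} | {I} | {G} | {E} | {C} | {J}.
G and C end up in different blocks, so they are distinguishable. For instance, the string 'ε' is accepted from only C.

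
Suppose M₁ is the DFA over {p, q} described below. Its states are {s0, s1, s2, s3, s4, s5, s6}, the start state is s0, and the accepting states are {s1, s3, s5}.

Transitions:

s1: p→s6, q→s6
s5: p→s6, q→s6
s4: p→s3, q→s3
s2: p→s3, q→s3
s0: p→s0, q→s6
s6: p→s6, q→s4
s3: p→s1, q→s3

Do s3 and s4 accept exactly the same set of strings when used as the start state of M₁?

First remove the unreachable states {s2,s5}; 5 states remain.
P0 = {s1,s3} | {s0,s4,s6}.
On input p, block {s1,s3} splits into {s1} and {s3}.
Refine {s0,s4,s6} on symbol p: members go to different blocks, giving {s0,s6} and {s4}.
On input q, block {s0,s6} splits into {s0} and {s6}.
The partition is now stable with 5 blocks: {s1} | {s0} | {s3} | {s4} | {s6}.
s3 and s4 end up in different blocks, so they are distinguishable. For instance, the string 'ε' is accepted from only s3.

No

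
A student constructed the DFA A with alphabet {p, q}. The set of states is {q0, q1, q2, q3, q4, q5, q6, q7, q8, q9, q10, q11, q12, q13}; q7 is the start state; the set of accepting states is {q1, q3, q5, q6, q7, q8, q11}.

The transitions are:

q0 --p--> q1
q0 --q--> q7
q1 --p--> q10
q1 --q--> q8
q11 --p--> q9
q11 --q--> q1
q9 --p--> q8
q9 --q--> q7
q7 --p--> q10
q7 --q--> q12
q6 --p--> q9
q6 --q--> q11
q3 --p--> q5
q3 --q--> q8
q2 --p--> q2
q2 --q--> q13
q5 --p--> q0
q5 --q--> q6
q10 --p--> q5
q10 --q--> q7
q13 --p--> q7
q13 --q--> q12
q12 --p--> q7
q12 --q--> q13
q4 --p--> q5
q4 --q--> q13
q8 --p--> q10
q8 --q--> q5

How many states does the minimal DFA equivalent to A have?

4

States {q2,q3,q4} cannot be reached from the start state, so discard them.
P0 = {q1,q5,q6,q7,q8,q11} | {q0,q9,q10,q12,q13}.
Split {q1,q5,q6,q7,q8,q11} by δ(·,q) → {q1,q5,q6,q8,q11} and {q7}.
Refine {q0,q9,q10,q12,q13} on symbol p: members go to different blocks, giving {q0,q9,q10} and {q12,q13}.
No further refinement is possible. Final partition (4 blocks): {q1,q5,q6,q8,q11} | {q0,q9,q10} | {q7} | {q12,q13}.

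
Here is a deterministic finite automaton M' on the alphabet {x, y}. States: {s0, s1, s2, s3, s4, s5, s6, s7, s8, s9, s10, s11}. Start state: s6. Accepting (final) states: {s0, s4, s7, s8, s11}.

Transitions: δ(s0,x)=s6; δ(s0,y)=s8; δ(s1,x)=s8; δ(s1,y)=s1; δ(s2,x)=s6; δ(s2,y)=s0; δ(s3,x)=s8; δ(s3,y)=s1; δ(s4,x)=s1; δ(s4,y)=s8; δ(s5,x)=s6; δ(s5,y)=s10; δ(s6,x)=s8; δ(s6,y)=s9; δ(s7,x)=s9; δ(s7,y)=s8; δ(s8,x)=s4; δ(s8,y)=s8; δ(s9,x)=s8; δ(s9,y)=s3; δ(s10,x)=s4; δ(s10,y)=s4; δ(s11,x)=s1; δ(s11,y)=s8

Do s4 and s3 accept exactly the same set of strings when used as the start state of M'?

No

First remove the unreachable states {s0,s2,s5,s7,s10,s11}; 6 states remain.
Start with accepting vs non-accepting: {s4,s8} | {s1,s3,s6,s9}.
On input x, block {s4,s8} splits into {s4} and {s8}.
Stable partition: {s4} | {s1,s3,s6,s9} | {s8} — 3 equivalence classes.
s4 and s3 end up in different blocks, so they are distinguishable. For instance, the string 'ε' is accepted from only s4.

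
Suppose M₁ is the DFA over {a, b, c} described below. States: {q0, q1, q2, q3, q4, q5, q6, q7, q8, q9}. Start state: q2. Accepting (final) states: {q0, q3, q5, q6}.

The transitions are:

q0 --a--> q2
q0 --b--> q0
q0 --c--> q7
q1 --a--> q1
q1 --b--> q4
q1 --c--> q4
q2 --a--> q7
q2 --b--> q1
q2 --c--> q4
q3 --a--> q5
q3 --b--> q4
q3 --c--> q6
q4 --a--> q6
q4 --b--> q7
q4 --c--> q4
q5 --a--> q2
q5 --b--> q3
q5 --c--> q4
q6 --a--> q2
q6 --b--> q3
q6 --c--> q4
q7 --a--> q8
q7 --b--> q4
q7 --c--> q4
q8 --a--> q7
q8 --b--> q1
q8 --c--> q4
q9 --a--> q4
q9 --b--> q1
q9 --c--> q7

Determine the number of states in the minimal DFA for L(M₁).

6

First remove the unreachable states {q0,q9}; 8 states remain.
Start with accepting vs non-accepting: {q3,q5,q6} | {q1,q2,q4,q7,q8}.
Split {q3,q5,q6} by δ(·,a) → {q5,q6} and {q3}.
Split {q1,q2,q4,q7,q8} by δ(·,a) → {q1,q2,q7,q8} and {q4}.
On input b, block {q1,q2,q7,q8} splits into {q1,q7} and {q2,q8}.
On input a, block {q1,q7} splits into {q1} and {q7}.
No further refinement is possible. Final partition (6 blocks): {q5,q6} | {q1} | {q3} | {q4} | {q2,q8} | {q7}.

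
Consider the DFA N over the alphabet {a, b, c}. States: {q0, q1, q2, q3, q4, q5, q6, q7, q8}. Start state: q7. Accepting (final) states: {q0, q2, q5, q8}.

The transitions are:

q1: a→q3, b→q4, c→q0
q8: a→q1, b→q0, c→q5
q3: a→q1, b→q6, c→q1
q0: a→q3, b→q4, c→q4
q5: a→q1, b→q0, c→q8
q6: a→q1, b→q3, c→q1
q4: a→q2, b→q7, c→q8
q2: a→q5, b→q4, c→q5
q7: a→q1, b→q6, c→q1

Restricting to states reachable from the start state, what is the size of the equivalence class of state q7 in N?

Initial partition by acceptance: {q0,q2,q5,q8} | {q1,q3,q4,q6,q7}.
On input a, block {q0,q2,q5,q8} splits into {q0,q5,q8} and {q2}.
On input b, block {q0,q5,q8} splits into {q5,q8} and {q0}.
On input a, block {q1,q3,q4,q6,q7} splits into {q1,q3,q6,q7} and {q4}.
On input b, block {q1,q3,q6,q7} splits into {q3,q6,q7} and {q1}.
No further refinement is possible. Final partition (6 blocks): {q5,q8} | {q3,q6,q7} | {q2} | {q0} | {q4} | {q1}.
State q7 belongs to the block {q3,q6,q7}, which has 3 states.

3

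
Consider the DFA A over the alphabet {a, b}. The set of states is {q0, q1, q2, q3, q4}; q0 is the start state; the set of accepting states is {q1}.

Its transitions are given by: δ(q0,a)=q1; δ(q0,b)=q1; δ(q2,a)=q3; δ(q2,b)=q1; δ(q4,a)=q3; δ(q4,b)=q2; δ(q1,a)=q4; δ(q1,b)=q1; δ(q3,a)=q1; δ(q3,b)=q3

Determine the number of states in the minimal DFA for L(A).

5

Initial partition by acceptance: {q1} | {q0,q2,q3,q4}.
Refine {q0,q2,q3,q4} on symbol a: members go to different blocks, giving {q0,q3} and {q2,q4}.
Refine {q0,q3} on symbol b: members go to different blocks, giving {q0} and {q3}.
Refine {q2,q4} on symbol b: members go to different blocks, giving {q2} and {q4}.
No further refinement is possible. Final partition (5 blocks): {q1} | {q0} | {q2} | {q3} | {q4}.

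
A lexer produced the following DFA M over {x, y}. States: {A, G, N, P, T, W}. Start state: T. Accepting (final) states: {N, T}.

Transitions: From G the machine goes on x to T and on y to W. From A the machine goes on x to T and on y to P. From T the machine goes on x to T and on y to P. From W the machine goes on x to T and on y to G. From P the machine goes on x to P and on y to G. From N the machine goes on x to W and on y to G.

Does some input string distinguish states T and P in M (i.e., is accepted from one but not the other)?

Reachable states from the start: {G,P,T,W}. Unreachable: {A,N} — drop them.
Start with accepting vs non-accepting: {T} | {G,P,W}.
Refine {G,P,W} on symbol x: members go to different blocks, giving {G,W} and {P}.
The partition is now stable with 3 blocks: {T} | {G,W} | {P}.
T and P end up in different blocks, so they are distinguishable. For instance, the string 'ε' is accepted from only T.

Yes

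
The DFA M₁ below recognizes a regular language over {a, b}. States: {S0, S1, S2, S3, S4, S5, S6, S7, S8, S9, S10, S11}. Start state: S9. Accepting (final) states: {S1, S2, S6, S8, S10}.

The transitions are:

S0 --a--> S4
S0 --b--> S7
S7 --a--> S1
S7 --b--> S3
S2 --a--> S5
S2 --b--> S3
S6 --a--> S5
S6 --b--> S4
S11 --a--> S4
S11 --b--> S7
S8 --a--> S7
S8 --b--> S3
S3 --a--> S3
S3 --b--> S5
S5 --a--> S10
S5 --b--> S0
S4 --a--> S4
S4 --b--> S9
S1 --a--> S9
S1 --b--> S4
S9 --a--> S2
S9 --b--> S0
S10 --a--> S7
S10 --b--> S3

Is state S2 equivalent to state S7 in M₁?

No

Reachable states from the start: {S0,S1,S2,S3,S4,S5,S7,S9,S10}. Unreachable: {S6,S8,S11} — drop them.
P0 = {S1,S2,S10} | {S0,S3,S4,S5,S7,S9}.
Refine {S0,S3,S4,S5,S7,S9} on symbol a: members go to different blocks, giving {S0,S3,S4} and {S5,S7,S9}.
Stable partition: {S1,S2,S10} | {S0,S3,S4} | {S5,S7,S9} — 3 equivalence classes.
S2 and S7 end up in different blocks, so they are distinguishable. For instance, the string 'ε' is accepted from only S2.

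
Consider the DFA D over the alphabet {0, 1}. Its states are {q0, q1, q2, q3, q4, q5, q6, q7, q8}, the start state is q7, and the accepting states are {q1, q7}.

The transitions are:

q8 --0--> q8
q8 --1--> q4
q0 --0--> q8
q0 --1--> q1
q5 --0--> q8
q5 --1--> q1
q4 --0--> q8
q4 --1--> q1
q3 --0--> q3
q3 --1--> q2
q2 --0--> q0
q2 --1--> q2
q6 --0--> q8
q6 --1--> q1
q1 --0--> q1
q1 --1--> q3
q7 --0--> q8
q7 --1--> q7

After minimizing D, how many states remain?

First remove the unreachable states {q5,q6}; 7 states remain.
Initial partition by acceptance: {q1,q7} | {q0,q2,q3,q4,q8}.
On input 0, block {q1,q7} splits into {q1} and {q7}.
Split {q0,q2,q3,q4,q8} by δ(·,1) → {q2,q3,q8} and {q0,q4}.
On input 0, block {q2,q3,q8} splits into {q3,q8} and {q2}.
Split {q3,q8} by δ(·,1) → {q3} and {q8}.
The partition is now stable with 6 blocks: {q1} | {q3} | {q7} | {q0,q4} | {q2} | {q8}.

6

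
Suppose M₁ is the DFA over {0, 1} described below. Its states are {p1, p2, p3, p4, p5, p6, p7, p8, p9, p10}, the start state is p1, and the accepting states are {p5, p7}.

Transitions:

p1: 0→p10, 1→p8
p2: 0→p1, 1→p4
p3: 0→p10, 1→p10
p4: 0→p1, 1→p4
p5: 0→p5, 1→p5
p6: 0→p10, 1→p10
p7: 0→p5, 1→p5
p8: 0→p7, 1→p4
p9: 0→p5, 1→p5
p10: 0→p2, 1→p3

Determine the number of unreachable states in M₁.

2

No path from p1 leads to p6, p9; the other 8 states are all reachable.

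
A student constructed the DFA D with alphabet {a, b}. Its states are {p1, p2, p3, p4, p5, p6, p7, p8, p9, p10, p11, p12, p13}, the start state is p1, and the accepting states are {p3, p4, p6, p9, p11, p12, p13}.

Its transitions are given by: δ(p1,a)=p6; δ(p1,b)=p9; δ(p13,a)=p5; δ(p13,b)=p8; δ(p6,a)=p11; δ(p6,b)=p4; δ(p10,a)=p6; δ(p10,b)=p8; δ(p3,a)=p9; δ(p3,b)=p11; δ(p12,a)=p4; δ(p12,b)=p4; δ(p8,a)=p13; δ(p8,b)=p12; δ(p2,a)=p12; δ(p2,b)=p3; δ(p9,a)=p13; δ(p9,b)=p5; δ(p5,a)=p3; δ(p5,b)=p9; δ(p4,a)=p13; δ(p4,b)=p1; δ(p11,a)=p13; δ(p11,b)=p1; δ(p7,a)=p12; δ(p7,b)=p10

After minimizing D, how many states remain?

5

First remove the unreachable states {p2,p7,p10}; 10 states remain.
Initial partition by acceptance: {p3,p4,p6,p9,p11,p12,p13} | {p1,p5,p8}.
Refine {p3,p4,p6,p9,p11,p12,p13} on symbol a: members go to different blocks, giving {p3,p4,p6,p9,p11,p12} and {p13}.
Split {p3,p4,p6,p9,p11,p12} by δ(·,a) → {p3,p6,p12} and {p4,p9,p11}.
Refine {p1,p5,p8} on symbol a: members go to different blocks, giving {p1,p5} and {p8}.
The partition is now stable with 5 blocks: {p3,p6,p12} | {p1,p5} | {p13} | {p4,p9,p11} | {p8}.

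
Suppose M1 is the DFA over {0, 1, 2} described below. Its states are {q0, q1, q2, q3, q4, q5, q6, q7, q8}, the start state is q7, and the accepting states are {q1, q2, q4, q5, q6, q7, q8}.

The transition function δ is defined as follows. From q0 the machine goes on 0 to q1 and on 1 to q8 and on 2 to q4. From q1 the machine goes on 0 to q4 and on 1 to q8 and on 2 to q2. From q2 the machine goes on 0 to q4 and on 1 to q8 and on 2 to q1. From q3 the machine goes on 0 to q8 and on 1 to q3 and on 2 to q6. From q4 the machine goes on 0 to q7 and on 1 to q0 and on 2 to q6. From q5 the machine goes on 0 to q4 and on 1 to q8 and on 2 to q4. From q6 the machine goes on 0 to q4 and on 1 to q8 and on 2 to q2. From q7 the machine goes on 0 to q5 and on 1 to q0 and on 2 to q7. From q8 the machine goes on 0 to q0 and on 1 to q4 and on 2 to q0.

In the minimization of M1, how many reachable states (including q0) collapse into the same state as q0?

Reachable states from the start: {q0,q1,q2,q4,q5,q6,q7,q8}. Unreachable: {q3} — drop them.
P0 = {q1,q2,q4,q5,q6,q7,q8} | {q0}.
On input 0, block {q1,q2,q4,q5,q6,q7,q8} splits into {q1,q2,q4,q5,q6,q7} and {q8}.
On input 1, block {q1,q2,q4,q5,q6,q7} splits into {q1,q2,q5,q6} and {q4,q7}.
On input 2, block {q1,q2,q5,q6} splits into {q1,q2,q6} and {q5}.
On input 0, block {q4,q7} splits into {q4} and {q7}.
The partition is now stable with 6 blocks: {q1,q2,q6} | {q0} | {q8} | {q4} | {q5} | {q7}.
State q0 belongs to the block {q0}, which has 1 states.

1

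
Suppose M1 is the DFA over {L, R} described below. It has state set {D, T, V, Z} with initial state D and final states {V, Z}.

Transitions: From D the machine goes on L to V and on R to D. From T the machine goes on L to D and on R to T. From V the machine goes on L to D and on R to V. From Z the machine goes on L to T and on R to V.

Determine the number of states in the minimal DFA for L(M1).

2

States {T,Z} cannot be reached from the start state, so discard them.
P0 = {V} | {D}.
The partition is now stable with 2 blocks: {V} | {D}.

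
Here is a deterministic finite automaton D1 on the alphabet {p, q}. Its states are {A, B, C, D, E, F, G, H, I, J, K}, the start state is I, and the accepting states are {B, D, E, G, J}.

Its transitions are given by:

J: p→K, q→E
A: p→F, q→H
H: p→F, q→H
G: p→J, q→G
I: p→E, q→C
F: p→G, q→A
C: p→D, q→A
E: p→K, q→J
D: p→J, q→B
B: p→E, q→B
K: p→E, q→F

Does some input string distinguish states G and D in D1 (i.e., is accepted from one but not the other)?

Initial partition by acceptance: {B,D,E,G,J} | {A,C,F,H,I,K}.
Refine {B,D,E,G,J} on symbol p: members go to different blocks, giving {B,D,G} and {E,J}.
On input p, block {A,C,F,H,I,K} splits into {A,H} and {C,F} and {I,K}.
The partition is now stable with 5 blocks: {B,D,G} | {A,H} | {E,J} | {C,F} | {I,K}.
G and D lie in the same block of the stable partition, so they are equivalent — no string distinguishes them.

No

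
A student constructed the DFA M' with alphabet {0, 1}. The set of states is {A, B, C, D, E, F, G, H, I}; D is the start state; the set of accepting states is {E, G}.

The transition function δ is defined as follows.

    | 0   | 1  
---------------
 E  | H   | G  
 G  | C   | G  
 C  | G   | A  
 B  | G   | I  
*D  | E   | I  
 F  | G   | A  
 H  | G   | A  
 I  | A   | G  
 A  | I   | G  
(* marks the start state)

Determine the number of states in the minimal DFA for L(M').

States {B,F} cannot be reached from the start state, so discard them.
Start with accepting vs non-accepting: {E,G} | {A,C,D,H,I}.
Refine {A,C,D,H,I} on symbol 0: members go to different blocks, giving {C,D,H} and {A,I}.
No further refinement is possible. Final partition (3 blocks): {E,G} | {C,D,H} | {A,I}.

3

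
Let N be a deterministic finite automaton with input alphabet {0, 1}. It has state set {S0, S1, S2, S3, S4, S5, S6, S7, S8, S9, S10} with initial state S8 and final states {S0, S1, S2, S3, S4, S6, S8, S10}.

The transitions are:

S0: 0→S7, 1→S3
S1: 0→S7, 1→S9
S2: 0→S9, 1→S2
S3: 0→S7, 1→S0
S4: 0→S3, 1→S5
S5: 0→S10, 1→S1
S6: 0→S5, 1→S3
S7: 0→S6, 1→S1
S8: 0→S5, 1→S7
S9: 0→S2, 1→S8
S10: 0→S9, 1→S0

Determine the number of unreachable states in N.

1

No path from S8 leads to S4; the other 10 states are all reachable.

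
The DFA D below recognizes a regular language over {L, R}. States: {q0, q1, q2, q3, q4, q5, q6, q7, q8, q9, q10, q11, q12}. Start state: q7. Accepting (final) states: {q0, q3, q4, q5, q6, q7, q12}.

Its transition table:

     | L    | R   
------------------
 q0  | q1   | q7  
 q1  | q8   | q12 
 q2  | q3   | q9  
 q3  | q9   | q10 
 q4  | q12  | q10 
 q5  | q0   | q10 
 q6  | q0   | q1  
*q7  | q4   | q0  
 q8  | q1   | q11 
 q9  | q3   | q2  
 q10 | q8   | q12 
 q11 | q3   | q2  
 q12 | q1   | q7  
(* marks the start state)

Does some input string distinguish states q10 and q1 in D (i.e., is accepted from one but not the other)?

States {q5,q6} cannot be reached from the start state, so discard them.
P0 = {q0,q3,q4,q7,q12} | {q1,q2,q8,q9,q10,q11}.
Refine {q0,q3,q4,q7,q12} on symbol L: members go to different blocks, giving {q0,q3,q12} and {q4,q7}.
Split {q0,q3,q12} by δ(·,R) → {q0,q12} and {q3}.
On input L, block {q1,q2,q8,q9,q10,q11} splits into {q1,q8,q10} and {q2,q9,q11}.
Split {q1,q8,q10} by δ(·,R) → {q1,q10} and {q8}.
Refine {q4,q7} on symbol L: members go to different blocks, giving {q4} and {q7}.
Stable partition: {q0,q12} | {q1,q10} | {q4} | {q3} | {q2,q9,q11} | {q8} | {q7} — 7 equivalence classes.
q10 and q1 lie in the same block of the stable partition, so they are equivalent — no string distinguishes them.

No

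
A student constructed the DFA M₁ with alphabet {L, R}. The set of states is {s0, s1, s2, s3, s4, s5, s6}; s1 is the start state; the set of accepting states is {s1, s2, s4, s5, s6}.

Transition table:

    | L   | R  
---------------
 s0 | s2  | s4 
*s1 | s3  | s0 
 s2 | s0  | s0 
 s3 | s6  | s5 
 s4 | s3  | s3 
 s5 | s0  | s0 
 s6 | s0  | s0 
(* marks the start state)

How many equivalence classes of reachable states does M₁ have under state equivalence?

2

Every state is reachable, so we keep all 7.
Start with accepting vs non-accepting: {s1,s2,s4,s5,s6} | {s0,s3}.
Stable partition: {s1,s2,s4,s5,s6} | {s0,s3} — 2 equivalence classes.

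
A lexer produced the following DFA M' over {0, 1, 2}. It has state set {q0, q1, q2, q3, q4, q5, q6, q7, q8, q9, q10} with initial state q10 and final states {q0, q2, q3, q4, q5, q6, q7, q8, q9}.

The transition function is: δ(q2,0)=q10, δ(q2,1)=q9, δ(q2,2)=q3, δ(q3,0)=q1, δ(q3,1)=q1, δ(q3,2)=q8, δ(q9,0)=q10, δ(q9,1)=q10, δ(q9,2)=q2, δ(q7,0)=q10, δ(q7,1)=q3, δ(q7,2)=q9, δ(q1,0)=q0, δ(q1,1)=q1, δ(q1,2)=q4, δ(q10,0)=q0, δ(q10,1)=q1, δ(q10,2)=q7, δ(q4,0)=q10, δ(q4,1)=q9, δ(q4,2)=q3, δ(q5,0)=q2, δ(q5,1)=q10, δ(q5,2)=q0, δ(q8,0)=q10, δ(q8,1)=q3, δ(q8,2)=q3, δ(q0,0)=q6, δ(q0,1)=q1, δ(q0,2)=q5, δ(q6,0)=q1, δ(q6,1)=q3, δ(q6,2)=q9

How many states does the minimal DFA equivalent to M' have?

4

Every state is reachable, so we keep all 11.
Initial partition by acceptance: {q0,q2,q3,q4,q5,q6,q7,q8,q9} | {q1,q10}.
Refine {q0,q2,q3,q4,q5,q6,q7,q8,q9} on symbol 0: members go to different blocks, giving {q2,q3,q4,q6,q7,q8,q9} and {q0,q5}.
Split {q2,q3,q4,q6,q7,q8,q9} by δ(·,1) → {q2,q4,q6,q7,q8} and {q3,q9}.
The partition is now stable with 4 blocks: {q2,q4,q6,q7,q8} | {q1,q10} | {q0,q5} | {q3,q9}.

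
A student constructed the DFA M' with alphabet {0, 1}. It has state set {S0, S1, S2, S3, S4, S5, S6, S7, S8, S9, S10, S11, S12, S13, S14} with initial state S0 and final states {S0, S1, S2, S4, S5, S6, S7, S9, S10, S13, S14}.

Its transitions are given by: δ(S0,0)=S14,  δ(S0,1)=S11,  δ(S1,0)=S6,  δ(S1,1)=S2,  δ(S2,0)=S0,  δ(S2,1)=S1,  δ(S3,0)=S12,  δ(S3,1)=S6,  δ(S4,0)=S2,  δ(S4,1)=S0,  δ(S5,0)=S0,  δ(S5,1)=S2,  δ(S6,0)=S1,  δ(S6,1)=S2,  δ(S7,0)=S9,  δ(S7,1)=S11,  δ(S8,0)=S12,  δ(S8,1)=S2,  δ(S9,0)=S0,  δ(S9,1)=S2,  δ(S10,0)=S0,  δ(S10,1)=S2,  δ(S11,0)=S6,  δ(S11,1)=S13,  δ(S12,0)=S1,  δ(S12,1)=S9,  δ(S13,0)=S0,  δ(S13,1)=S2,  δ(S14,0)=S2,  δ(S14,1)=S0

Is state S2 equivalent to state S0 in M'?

States {S3,S4,S5,S7,S8,S9,S10,S12} cannot be reached from the start state, so discard them.
Initial partition by acceptance: {S0,S1,S2,S6,S13,S14} | {S11}.
On input 1, block {S0,S1,S2,S6,S13,S14} splits into {S1,S2,S6,S13,S14} and {S0}.
Refine {S1,S2,S6,S13,S14} on symbol 0: members go to different blocks, giving {S1,S6,S14} and {S2,S13}.
On input 0, block {S1,S6,S14} splits into {S1,S6} and {S14}.
Refine {S2,S13} on symbol 1: members go to different blocks, giving {S2} and {S13}.
No further refinement is possible. Final partition (6 blocks): {S1,S6} | {S11} | {S0} | {S2} | {S14} | {S13}.
S2 and S0 end up in different blocks, so they are distinguishable. For instance, the string '1' is accepted from only S2.

No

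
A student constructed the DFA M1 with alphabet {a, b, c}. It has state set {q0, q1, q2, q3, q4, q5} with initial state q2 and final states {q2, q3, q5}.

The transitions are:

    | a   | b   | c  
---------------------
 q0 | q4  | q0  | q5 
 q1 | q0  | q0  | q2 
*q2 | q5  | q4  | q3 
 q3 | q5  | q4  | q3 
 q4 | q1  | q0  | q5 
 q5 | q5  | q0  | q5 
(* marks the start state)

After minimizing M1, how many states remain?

2

Every state is reachable, so we keep all 6.
Initial partition by acceptance: {q2,q3,q5} | {q0,q1,q4}.
Stable partition: {q2,q3,q5} | {q0,q1,q4} — 2 equivalence classes.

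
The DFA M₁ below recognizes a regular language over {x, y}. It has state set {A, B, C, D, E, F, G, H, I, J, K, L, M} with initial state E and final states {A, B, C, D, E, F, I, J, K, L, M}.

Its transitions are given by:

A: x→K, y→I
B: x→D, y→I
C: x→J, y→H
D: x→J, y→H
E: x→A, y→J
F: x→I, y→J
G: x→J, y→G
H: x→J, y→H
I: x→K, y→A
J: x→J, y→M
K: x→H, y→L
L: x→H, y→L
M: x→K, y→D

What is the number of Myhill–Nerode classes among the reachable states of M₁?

States {B,C,F,G} cannot be reached from the start state, so discard them.
Start with accepting vs non-accepting: {A,D,E,I,J,K,L,M} | {H}.
On input x, block {A,D,E,I,J,K,L,M} splits into {A,D,E,I,J,M} and {K,L}.
On input x, block {A,D,E,I,J,M} splits into {A,I,M} and {D,E,J}.
Split {A,I,M} by δ(·,y) → {A,I} and {M}.
Split {D,E,J} by δ(·,x) → {D,J} and {E}.
Split {D,J} by δ(·,y) → {D} and {J}.
No further refinement is possible. Final partition (7 blocks): {A,I} | {H} | {K,L} | {D} | {M} | {E} | {J}.

7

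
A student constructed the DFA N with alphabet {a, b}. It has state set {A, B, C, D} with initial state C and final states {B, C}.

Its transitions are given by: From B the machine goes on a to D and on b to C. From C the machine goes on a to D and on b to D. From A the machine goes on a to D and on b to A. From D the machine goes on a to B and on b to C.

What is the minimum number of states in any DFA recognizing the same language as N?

States {A} cannot be reached from the start state, so discard them.
Start with accepting vs non-accepting: {B,C} | {D}.
Split {B,C} by δ(·,b) → {B} and {C}.
Stable partition: {B} | {D} | {C} — 3 equivalence classes.

3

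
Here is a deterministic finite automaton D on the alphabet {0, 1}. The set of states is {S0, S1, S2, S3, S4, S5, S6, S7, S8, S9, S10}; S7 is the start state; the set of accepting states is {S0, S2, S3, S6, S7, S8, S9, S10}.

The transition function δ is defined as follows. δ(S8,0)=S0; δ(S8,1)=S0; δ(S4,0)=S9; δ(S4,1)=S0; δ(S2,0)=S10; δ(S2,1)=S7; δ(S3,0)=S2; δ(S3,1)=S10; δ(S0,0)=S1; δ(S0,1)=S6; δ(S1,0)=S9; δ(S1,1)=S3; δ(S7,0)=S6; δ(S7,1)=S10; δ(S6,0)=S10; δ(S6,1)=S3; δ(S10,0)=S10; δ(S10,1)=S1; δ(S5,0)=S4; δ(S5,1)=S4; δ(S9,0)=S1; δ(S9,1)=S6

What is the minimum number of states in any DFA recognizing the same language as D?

5

First remove the unreachable states {S0,S4,S5,S8}; 7 states remain.
Start with accepting vs non-accepting: {S2,S3,S6,S7,S9,S10} | {S1}.
Split {S2,S3,S6,S7,S9,S10} by δ(·,0) → {S2,S3,S6,S7,S10} and {S9}.
Split {S2,S3,S6,S7,S10} by δ(·,1) → {S2,S3,S6,S7} and {S10}.
On input 0, block {S2,S3,S6,S7} splits into {S2,S6} and {S3,S7}.
The partition is now stable with 5 blocks: {S2,S6} | {S1} | {S9} | {S10} | {S3,S7}.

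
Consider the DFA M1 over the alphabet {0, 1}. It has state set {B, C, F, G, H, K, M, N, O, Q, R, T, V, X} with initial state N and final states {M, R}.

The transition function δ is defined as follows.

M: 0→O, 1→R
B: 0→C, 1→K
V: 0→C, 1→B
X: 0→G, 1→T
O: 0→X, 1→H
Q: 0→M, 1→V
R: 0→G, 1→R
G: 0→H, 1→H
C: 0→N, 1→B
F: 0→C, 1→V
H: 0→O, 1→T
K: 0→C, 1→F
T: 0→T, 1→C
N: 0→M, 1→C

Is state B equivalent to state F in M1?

Yes

First remove the unreachable states {Q}; 13 states remain.
Start with accepting vs non-accepting: {M,R} | {B,C,F,G,H,K,N,O,T,V,X}.
Refine {B,C,F,G,H,K,N,O,T,V,X} on symbol 0: members go to different blocks, giving {B,C,F,G,H,K,O,T,V,X} and {N}.
On input 0, block {B,C,F,G,H,K,O,T,V,X} splits into {B,F,G,H,K,O,T,V,X} and {C}.
Split {B,F,G,H,K,O,T,V,X} by δ(·,0) → {G,H,O,T,X} and {B,F,K,V}.
On input 1, block {G,H,O,T,X} splits into {G,H,O,X} and {T}.
Refine {G,H,O,X} on symbol 1: members go to different blocks, giving {H,X} and {G,O}.
No further refinement is possible. Final partition (7 blocks): {M,R} | {H,X} | {N} | {C} | {B,F,K,V} | {T} | {G,O}.
B and F lie in the same block of the stable partition, so they are equivalent — no string distinguishes them.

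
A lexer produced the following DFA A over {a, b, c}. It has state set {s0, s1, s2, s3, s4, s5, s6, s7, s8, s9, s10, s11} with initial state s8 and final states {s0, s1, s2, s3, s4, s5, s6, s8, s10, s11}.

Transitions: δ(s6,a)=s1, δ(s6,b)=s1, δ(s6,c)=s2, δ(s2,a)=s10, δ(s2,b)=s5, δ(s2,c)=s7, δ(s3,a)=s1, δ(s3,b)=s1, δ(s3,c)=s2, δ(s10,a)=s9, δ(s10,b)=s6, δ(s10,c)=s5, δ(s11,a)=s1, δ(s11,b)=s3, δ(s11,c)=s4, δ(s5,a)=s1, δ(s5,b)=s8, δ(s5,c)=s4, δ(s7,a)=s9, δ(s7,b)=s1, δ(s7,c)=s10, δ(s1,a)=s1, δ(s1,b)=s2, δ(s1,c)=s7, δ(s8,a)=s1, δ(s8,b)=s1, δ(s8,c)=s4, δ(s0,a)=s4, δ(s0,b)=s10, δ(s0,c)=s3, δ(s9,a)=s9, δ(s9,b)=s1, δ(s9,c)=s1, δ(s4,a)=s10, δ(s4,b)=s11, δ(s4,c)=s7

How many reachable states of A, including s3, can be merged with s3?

First remove the unreachable states {s0}; 11 states remain.
Start with accepting vs non-accepting: {s1,s2,s3,s4,s5,s6,s8,s10,s11} | {s7,s9}.
Refine {s1,s2,s3,s4,s5,s6,s8,s10,s11} on symbol a: members go to different blocks, giving {s1,s2,s3,s4,s5,s6,s8,s11} and {s10}.
Split {s1,s2,s3,s4,s5,s6,s8,s11} by δ(·,a) → {s1,s3,s5,s6,s8,s11} and {s2,s4}.
Split {s1,s3,s5,s6,s8,s11} by δ(·,b) → {s3,s5,s6,s8,s11} and {s1}.
Split {s3,s5,s6,s8,s11} by δ(·,b) → {s3,s6,s8} and {s5,s11}.
Refine {s7,s9} on symbol c: members go to different blocks, giving {s7} and {s9}.
The partition is now stable with 7 blocks: {s3,s6,s8} | {s7} | {s10} | {s2,s4} | {s1} | {s5,s11} | {s9}.
State s3 belongs to the block {s3,s6,s8}, which has 3 states.

3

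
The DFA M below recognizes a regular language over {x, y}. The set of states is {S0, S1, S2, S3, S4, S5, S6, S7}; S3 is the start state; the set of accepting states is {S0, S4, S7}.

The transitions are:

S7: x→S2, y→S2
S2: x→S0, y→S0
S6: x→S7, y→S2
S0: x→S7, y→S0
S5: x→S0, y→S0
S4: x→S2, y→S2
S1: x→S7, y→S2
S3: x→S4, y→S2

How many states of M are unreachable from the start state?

No path from S3 leads to S1, S5, S6; the other 5 states are all reachable.

3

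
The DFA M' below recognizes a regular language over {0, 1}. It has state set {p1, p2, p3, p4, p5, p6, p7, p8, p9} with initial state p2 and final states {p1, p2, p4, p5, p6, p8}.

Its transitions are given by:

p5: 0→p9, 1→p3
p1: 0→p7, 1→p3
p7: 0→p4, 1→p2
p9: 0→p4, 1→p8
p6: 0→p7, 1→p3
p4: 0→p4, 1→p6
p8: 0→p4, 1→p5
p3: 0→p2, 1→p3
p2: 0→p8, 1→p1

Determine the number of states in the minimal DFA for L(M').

4

Initial partition by acceptance: {p1,p2,p4,p5,p6,p8} | {p3,p7,p9}.
Refine {p1,p2,p4,p5,p6,p8} on symbol 0: members go to different blocks, giving {p1,p5,p6} and {p2,p4,p8}.
Refine {p3,p7,p9} on symbol 1: members go to different blocks, giving {p7,p9} and {p3}.
Stable partition: {p1,p5,p6} | {p7,p9} | {p2,p4,p8} | {p3} — 4 equivalence classes.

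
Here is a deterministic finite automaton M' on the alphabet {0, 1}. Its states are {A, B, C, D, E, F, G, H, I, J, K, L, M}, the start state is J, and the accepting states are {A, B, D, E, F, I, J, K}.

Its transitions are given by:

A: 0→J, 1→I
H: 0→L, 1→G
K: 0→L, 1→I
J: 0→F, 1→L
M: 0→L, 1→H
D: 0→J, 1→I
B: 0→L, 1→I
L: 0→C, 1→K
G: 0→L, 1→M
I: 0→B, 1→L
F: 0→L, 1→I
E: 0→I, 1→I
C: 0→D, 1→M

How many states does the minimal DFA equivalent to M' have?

6

First remove the unreachable states {A,E}; 11 states remain.
Initial partition by acceptance: {B,D,F,I,J,K} | {C,G,H,L,M}.
Refine {B,D,F,I,J,K} on symbol 0: members go to different blocks, giving {B,F,K} and {D,I,J}.
On input 0, block {C,G,H,L,M} splits into {G,H,L,M} and {C}.
On input 0, block {G,H,L,M} splits into {G,H,M} and {L}.
On input 0, block {D,I,J} splits into {I,J} and {D}.
Stable partition: {B,F,K} | {G,H,M} | {I,J} | {C} | {L} | {D} — 6 equivalence classes.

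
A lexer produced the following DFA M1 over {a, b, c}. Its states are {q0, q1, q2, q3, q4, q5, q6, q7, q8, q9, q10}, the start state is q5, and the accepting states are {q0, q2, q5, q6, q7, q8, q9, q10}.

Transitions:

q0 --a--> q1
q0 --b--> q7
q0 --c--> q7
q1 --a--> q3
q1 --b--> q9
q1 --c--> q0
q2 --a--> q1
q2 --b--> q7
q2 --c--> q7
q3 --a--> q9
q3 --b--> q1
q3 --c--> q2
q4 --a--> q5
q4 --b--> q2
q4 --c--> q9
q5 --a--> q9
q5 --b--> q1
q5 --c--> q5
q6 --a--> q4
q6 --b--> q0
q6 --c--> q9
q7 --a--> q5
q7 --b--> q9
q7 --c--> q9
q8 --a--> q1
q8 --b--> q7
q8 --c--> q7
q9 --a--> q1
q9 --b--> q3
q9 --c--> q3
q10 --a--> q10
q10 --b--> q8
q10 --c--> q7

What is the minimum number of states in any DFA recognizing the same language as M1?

6

Reachable states from the start: {q0,q1,q2,q3,q5,q7,q9}. Unreachable: {q4,q6,q8,q10} — drop them.
Start with accepting vs non-accepting: {q0,q2,q5,q7,q9} | {q1,q3}.
Split {q0,q2,q5,q7,q9} by δ(·,a) → {q0,q2,q9} and {q5,q7}.
Refine {q0,q2,q9} on symbol b: members go to different blocks, giving {q0,q2} and {q9}.
Split {q1,q3} by δ(·,a) → {q1} and {q3}.
Split {q5,q7} by δ(·,a) → {q5} and {q7}.
No further refinement is possible. Final partition (6 blocks): {q0,q2} | {q1} | {q5} | {q9} | {q3} | {q7}.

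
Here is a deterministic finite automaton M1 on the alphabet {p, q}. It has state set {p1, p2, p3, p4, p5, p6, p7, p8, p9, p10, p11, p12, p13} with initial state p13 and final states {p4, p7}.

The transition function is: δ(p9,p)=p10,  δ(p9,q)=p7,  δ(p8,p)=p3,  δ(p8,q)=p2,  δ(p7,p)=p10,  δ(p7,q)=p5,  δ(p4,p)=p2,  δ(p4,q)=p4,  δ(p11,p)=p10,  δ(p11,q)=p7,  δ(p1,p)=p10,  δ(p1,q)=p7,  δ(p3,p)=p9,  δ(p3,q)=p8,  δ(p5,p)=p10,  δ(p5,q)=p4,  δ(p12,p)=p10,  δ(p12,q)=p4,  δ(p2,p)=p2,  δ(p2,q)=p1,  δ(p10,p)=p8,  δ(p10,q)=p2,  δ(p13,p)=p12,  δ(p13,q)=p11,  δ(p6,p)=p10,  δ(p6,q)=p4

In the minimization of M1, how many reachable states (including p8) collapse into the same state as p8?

1

Reachable states from the start: {p1,p2,p3,p4,p5,p7,p8,p9,p10,p11,p12,p13}. Unreachable: {p6} — drop them.
Initial partition by acceptance: {p4,p7} | {p1,p2,p3,p5,p8,p9,p10,p11,p12,p13}.
Refine {p4,p7} on symbol q: members go to different blocks, giving {p4} and {p7}.
Split {p1,p2,p3,p5,p8,p9,p10,p11,p12,p13} by δ(·,q) → {p2,p3,p8,p10,p13} and {p1,p9,p11} and {p5,p12}.
On input p, block {p2,p3,p8,p10,p13} splits into {p2,p8,p10} and {p3} and {p13}.
Refine {p2,p8,p10} on symbol p: members go to different blocks, giving {p2,p10} and {p8}.
On input p, block {p2,p10} splits into {p2} and {p10}.
No further refinement is possible. Final partition (9 blocks): {p4} | {p2} | {p7} | {p1,p9,p11} | {p5,p12} | {p3} | {p13} | {p8} | {p10}.
The equivalence class containing p8 is {p8}, of size 1.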